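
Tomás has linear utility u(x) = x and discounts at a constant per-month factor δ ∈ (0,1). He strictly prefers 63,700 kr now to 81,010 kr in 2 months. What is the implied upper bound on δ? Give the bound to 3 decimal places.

Under u(x) = x this choice says 63700 > δ^2·81010.
So δ^2 < 63700/81010 = 0.78632; taking the square root of both positive sides preserves the inequality.
δ < (63700/81010)^(1/2) ≈ 0.887.

δ < 0.887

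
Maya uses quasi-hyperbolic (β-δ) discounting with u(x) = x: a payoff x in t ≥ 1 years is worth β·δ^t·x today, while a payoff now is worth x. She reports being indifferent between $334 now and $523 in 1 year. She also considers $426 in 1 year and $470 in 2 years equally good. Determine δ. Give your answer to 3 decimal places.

δ ≈ 0.906

Both payoffs in the second observation are in the future, so β drops out: δ^1·426 = δ^2·470 ⇒ δ = 426/470 = 0.90638.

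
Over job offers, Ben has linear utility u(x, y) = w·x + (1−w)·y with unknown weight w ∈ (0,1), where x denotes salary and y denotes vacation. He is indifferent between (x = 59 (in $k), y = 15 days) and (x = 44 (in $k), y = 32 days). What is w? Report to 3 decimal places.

w = 0.531

Indifference: w·59 + (1−w)·15 = w·44 + (1−w)·32.
w·(59−44) = (1−w)·(32−15), i.e. w·15 = (1−w)·17.
The marginal rate of substitution is 17/15, so w = 17/(15+17) = 0.531.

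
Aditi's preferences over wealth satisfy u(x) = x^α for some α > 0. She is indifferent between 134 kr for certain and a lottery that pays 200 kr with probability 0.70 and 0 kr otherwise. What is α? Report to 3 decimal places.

Since u(0) = 0, the lottery's EU is 0.70·200^α.
Indifference: 134^α = 0.70·200^α, so (134/200)^α = 0.70.
Taking logs: α·ln(134/200) = ln(0.70), so α = -0.356675 / -0.400478 ≈ 0.891.

α ≈ 0.891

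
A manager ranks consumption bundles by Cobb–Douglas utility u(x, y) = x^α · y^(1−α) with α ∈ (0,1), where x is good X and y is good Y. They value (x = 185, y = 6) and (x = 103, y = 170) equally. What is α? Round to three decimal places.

The Cobb–Douglas utilities coincide, so 185^α·6^(1−α) = 103^α·170^(1−α).
Rearrange to (185/103)^α = (170/6)^(1−α) and take logs: α·0.585627 = (1−α)·3.344039.
So α/(1−α) = (3.344039)/(0.585627) = 5.710186, and α = 5.710186/6.710186 ≈ 0.851.

α ≈ 0.851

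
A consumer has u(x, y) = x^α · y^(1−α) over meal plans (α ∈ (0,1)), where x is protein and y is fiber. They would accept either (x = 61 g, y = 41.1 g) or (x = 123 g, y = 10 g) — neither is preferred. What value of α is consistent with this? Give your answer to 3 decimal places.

Set the two utilities equal: 61^α·41.1^(1−α) = 123^α·10^(1−α).
Taking logs: α·ln 61 + (1−α)·ln 41.1 = α·ln 123 + (1−α)·ln 10, i.e. α·-0.701310 = (1−α)·-1.413423.
With A = -0.701310 and B = -1.413423: α·A = (1−α)·B, so α = B/(A+B) = -1.413423/-2.114733 ≈ 0.668.

α ≈ 0.668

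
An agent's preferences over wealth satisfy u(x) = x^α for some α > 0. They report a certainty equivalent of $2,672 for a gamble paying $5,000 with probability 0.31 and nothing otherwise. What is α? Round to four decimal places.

Since u(0) = 0, the lottery's EU is 0.31·5000^α.
Equating: 2672^α = 0.31·5000^α, i.e. 0.5344^α = 0.31.
Taking logs: α·ln(2672/5000) = ln(0.31), so α = -1.1711830 / -0.6266107 ≈ 1.8691.

α ≈ 1.8691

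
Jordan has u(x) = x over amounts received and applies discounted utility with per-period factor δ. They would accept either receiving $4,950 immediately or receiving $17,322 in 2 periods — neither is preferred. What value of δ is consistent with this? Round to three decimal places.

δ ≈ 0.535

The payoff in 2 periods is discounted by δ^2, so u(4950) = δ^2·u(17322) and δ^2 = u(4950)/u(17322).
With u(x) = x: δ^2 = 4950/17322 = 0.28576.
Taking the square root: δ = 0.28576^(1/2) ≈ 0.535.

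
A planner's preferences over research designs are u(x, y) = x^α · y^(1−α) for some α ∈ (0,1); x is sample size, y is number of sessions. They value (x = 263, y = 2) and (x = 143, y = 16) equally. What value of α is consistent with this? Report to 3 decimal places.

α ≈ 0.773

Set the two utilities equal: 263^α·2^(1−α) = 143^α·16^(1−α).
(263/143)^α = (16/2)^(1−α); take logs: α·ln(263/143) = (1−α)·ln(16/2), i.e. α·0.609309 = (1−α)·2.079442.
With A = 0.609309 and B = 2.079442: α·A = (1−α)·B, so α = B/(A+B) = 2.079442/2.688751 ≈ 0.773.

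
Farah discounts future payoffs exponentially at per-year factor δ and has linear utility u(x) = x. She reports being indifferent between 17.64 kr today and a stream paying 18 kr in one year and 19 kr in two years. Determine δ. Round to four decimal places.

δ ≈ 0.6000

The stream is worth 18δ + 19δ² today, so 18δ + 19δ² = 17.64.
That is, 19δ² + 18δ − 17.64 = 0, a quadratic in δ.
δ = (−18 + √(18² + 4·19·17.64)) / (2·19) = (−18 + √1664.64) / 38 ≈ 0.6000.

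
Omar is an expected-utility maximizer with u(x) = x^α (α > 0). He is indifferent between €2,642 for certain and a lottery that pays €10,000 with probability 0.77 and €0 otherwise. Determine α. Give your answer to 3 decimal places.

α ≈ 0.196

EU(lottery) = 0.77·10000^α + 0.23·0 = 0.77·10000^α.
Indifference: 2642^α = 0.77·10000^α, so (2642/10000)^α = 0.77.
α = ln(0.77) / ln(2642/10000) = -0.261365/-1.331049 ≈ 0.196.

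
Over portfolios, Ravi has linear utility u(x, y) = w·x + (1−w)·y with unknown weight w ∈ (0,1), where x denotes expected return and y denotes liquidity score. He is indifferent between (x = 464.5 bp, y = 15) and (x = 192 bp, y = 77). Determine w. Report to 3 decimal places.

Equating utilities: w·464.5 + (1−w)·15 = w·192 + (1−w)·77.
w·(464.5−192) = (1−w)·(77−15), i.e. w·272.5 = (1−w)·62.
So w/(1−w) = 62/272.5 = 0.2275, giving w = 62/(272.5+62) = 0.185.

w = 0.185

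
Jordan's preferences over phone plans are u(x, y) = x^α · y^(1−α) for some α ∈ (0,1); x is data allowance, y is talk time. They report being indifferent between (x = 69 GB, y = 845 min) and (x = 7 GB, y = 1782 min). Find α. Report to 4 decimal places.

α ≈ 0.2459

Set the two utilities equal: 69^α·845^(1−α) = 7^α·1782^(1−α).
Taking logs: α·ln 69 + (1−α)·ln 845 = α·ln 7 + (1−α)·ln 1782, i.e. α·2.2881964 = (1−α)·0.7461550.
With A = 2.2881964 and B = 0.7461550: α·A = (1−α)·B, so α = B/(A+B) = 0.7461550/3.0343514 ≈ 0.2459.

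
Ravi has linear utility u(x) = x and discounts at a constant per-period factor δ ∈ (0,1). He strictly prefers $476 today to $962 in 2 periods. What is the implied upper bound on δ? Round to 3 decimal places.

δ < 0.703

Under u(x) = x this choice says 476 > δ^2·962.
Hence δ^2 < 476/962 = 0.49480, and x ↦ x^(1/2) is increasing on (0,∞).
δ < 0.49480^(1/2) = 0.703.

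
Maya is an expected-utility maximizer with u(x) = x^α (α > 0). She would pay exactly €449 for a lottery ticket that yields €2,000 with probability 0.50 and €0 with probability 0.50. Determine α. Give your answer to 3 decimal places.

α ≈ 0.464

EU(lottery) = 0.50·2000^α + 0.50·0 = 0.50·2000^α.
Indifference: 449^α = 0.50·2000^α, so (449/2000)^α = 0.50.
α = ln(0.50) / ln(449/2000) = -0.693147/-1.493880 ≈ 0.464.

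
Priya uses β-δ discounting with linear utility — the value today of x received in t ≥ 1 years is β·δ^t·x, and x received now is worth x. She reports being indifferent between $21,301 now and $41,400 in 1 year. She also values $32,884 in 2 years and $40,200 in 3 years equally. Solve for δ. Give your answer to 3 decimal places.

The second indifference involves only future payoffs, so β cancels: β·δ^2·32884 = β·δ^3·40200, giving δ = 32884/40200 = 0.81801.

δ ≈ 0.818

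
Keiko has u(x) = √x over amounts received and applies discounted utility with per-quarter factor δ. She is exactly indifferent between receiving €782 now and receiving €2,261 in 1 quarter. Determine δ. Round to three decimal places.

δ ≈ 0.588

Indifference means u(782) = δ · u(2261), so δ = u(782)/u(2261).
With u(x) = √x: δ = √782/√2261 = √(782/2261) = 0.58810.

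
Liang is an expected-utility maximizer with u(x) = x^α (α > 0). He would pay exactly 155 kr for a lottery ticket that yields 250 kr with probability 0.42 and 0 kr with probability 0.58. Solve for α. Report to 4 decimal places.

EU(lottery) = 0.42·250^α + 0.58·0 = 0.42·250^α.
Equating: 155^α = 0.42·250^α, i.e. 0.6200^α = 0.42.
α = ln(0.42) / ln(155/250) = -0.8675006/-0.4780358 ≈ 1.8147.

α ≈ 1.8147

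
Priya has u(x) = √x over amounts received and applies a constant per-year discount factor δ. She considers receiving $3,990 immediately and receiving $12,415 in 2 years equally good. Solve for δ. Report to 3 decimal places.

Indifference means u(3990) = δ^2 · u(12415), so δ^2 = u(3990)/u(12415).
With u(x) = √x: δ^2 = √3990/√12415 = √(3990/12415) = 0.56691.
Taking the square root: δ = 0.56691^(1/2) ≈ 0.753.

δ ≈ 0.753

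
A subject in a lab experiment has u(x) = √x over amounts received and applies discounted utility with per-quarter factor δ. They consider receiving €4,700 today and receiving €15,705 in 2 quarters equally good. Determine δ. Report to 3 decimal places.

δ ≈ 0.740

The payoff in 2 quarters is discounted by δ^2, so u(4700) = δ^2·u(15705) and δ^2 = u(4700)/u(15705).
With u(x) = √x: δ^2 = √4700/√15705 = √(4700/15705) = 0.54705.
Taking the square root: δ = 0.54705^(1/2) ≈ 0.740.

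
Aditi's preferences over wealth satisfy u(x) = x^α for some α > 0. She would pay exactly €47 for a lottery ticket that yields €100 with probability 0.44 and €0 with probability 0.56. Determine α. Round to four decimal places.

EU(lottery) = 0.44·100^α + 0.56·0 = 0.44·100^α.
Equating: 47^α = 0.44·100^α, i.e. 0.4700^α = 0.44.
Take logs: α = ln 0.44 / ln(47/100) ≈ 1.087359.

α ≈ 1.0874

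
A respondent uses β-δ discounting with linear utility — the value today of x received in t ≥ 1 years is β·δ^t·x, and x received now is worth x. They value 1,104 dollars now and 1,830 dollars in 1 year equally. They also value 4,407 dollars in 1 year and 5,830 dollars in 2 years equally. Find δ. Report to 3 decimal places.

δ ≈ 0.756

The second indifference involves only future payoffs, so β cancels: β·δ^1·4407 = β·δ^2·5830, giving δ = 4407/5830 = 0.75592.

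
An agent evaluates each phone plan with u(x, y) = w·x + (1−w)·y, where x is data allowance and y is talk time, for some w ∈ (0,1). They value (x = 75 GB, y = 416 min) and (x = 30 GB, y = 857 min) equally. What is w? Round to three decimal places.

w = 0.907

u(75,416) = u(30,857) means w·75 + (1−w)·416 = w·30 + (1−w)·857.
w·(75−30) = (1−w)·(857−416), i.e. w·45 = (1−w)·441.
So w/(1−w) = 441/45 = 9.8000, giving w = 441/(45+441) = 0.907.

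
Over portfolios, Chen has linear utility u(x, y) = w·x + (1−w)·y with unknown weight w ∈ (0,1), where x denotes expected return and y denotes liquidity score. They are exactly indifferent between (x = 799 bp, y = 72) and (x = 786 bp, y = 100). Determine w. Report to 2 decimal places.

w = 0.68

u(799,72) = u(786,100) means w·799 + (1−w)·72 = w·786 + (1−w)·100.
Rearranging, 13·w − 28·(1−w) = 0.
Hence w = 28/(13+28) = 28/41 = 0.68.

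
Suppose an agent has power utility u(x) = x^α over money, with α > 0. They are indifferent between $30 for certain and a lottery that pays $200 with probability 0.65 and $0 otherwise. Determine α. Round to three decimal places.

α ≈ 0.227

EU(lottery) = 0.65·200^α + 0.35·0 = 0.65·200^α.
Setting u(30) equal to that: 30^α = 0.65·200^α ⇒ (30/200)^α = 0.65.
Taking logs: α·ln(30/200) = ln(0.65), so α = -0.430783 / -1.897120 ≈ 0.227.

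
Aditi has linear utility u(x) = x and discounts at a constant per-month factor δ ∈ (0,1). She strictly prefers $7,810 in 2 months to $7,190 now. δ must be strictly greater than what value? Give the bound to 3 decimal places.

Under u(x) = x this choice says 7190 < δ^2·7810.
Dividing by 7810: δ^2 > 0.92061. Both sides are positive, so the square root keeps the direction.
δ > 0.92061^(1/2) = 0.959.

δ > 0.959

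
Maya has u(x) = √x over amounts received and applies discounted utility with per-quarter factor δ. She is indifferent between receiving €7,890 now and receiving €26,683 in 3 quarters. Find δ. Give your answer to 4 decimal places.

The payoff in 3 quarters is discounted by δ^3, so u(7890) = δ^3·u(26683) and δ^3 = u(7890)/u(26683).
With u(x) = √x: δ^3 = √7890/√26683 = √(7890/26683) = 0.54378.
Taking the cube root: δ = 0.54378^(1/3) ≈ 0.8162.

δ ≈ 0.8162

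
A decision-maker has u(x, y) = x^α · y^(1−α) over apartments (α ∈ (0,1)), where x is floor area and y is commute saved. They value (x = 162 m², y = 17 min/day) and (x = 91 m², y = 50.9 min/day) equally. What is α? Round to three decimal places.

Set the two utilities equal: 162^α·17^(1−α) = 91^α·50.9^(1−α).
(162/91)^α = (50.9/17)^(1−α); take logs: α·ln(162/91) = (1−α)·ln(50.9/17), i.e. α·0.576737 = (1−α)·1.096650.
Thus α·(1.673387) = 1.096650, so α = 1.096650/1.673387 ≈ 0.655.

α ≈ 0.655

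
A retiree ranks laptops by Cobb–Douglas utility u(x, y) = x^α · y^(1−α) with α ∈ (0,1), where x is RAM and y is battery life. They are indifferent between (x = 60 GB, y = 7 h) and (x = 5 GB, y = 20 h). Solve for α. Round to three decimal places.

α ≈ 0.297

The Cobb–Douglas utilities coincide, so 60^α·7^(1−α) = 5^α·20^(1−α).
Taking logs: α·ln 60 + (1−α)·ln 7 = α·ln 5 + (1−α)·ln 20, i.e. α·2.484907 = (1−α)·1.049822.
With A = 2.484907 and B = 1.049822: α·A = (1−α)·B, so α = B/(A+B) = 1.049822/3.534729 ≈ 0.297.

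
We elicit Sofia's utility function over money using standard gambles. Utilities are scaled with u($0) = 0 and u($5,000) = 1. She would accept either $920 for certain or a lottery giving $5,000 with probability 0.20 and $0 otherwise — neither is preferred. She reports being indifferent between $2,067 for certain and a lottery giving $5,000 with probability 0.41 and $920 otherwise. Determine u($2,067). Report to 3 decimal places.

First, u($920) = 0.20·u($5,000) + 0.80·u($0) = 0.20.
Then u($2,067) = 0.41·u($5,000) + 0.59·u($920) = 0.41·1.00 + 0.59·0.20 = 0.5280.

0.528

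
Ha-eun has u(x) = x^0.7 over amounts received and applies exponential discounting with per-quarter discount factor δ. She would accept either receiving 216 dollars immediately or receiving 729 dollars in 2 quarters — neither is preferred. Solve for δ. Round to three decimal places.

The payoff in 2 quarters is discounted by δ^2, so u(216) = δ^2·u(729) and δ^2 = u(216)/u(729).
With u(x) = x^0.7: δ^2 = 216^0.7/729^0.7 = (216/729)^0.7 = 0.42678.
Hence δ = (0.42678)^(1/2) = 0.65329.

δ ≈ 0.653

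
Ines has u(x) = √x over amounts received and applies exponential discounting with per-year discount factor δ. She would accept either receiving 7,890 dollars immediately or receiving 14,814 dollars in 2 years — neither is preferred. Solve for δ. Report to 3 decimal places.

Equating discounted utilities: u(7890) = δ^2·u(14814) ⇒ δ^2 = u(7890)/u(14814).
With u(x) = √x: δ^2 = √7890/√14814 = √(7890/14814) = 0.72980.
Taking the square root: δ = 0.72980^(1/2) ≈ 0.854.

δ ≈ 0.854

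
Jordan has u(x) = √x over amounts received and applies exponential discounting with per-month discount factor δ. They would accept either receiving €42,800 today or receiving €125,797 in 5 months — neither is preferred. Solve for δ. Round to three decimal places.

δ ≈ 0.898

Equating discounted utilities: u(42800) = δ^5·u(125797) ⇒ δ^5 = u(42800)/u(125797).
Since u(x) = √x, δ^5 = √(42800/125797) = 0.58329.
Taking the 5th root: δ = 0.58329^(1/5) ≈ 0.898.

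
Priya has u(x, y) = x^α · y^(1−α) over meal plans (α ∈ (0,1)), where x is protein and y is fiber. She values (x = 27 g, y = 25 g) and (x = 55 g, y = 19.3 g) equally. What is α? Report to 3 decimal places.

Set the two utilities equal: 27^α·25^(1−α) = 55^α·19.3^(1−α).
(27/55)^α = (19.3/25)^(1−α); take logs: α·ln(27/55) = (1−α)·ln(19.3/25), i.e. α·-0.711496 = (1−α)·-0.258771.
Thus α·(-0.970267) = -0.258771, so α = -0.258771/-0.970267 ≈ 0.267.

α ≈ 0.267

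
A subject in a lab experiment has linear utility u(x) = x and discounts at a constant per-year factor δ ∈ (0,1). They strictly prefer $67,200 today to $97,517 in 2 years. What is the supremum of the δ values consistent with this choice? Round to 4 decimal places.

δ < 0.8301

Comparing present values: 67200 > δ^2·97517.
Dividing by 97517: δ^2 < 0.68911. Both sides are positive, so the square root keeps the direction.
δ < 0.68911^(1/2) = 0.8301.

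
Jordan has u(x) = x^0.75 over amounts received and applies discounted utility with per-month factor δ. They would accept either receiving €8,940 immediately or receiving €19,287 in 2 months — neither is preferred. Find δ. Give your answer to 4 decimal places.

δ ≈ 0.7495

Equating discounted utilities: u(8940) = δ^2·u(19287) ⇒ δ^2 = u(8940)/u(19287).
With u(x) = x^0.75: δ^2 = 8940^0.75/19287^0.75 = (8940/19287)^0.75 = 0.56176.
Hence δ = (0.56176)^(1/2) = 0.749510.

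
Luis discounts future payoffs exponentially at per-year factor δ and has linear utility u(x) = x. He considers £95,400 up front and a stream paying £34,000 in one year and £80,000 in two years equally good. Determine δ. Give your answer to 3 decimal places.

δ ≈ 0.900

Equating present values: 95400 = 34000δ + 80000δ².
Rearranged: 80000δ² + 34000δ − 95400 = 0.
δ = (−34000 + √(34000² + 4·80000·95400)) / (2·80000) = (−34000 + √31684000000.00) / 160000 ≈ 0.900.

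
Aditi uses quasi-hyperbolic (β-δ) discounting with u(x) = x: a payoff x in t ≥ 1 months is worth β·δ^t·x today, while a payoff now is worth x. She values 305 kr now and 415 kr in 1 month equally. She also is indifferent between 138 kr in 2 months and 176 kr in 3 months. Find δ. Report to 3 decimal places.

δ ≈ 0.784

The second indifference involves only future payoffs, so β cancels: β·δ^2·138 = β·δ^3·176, giving δ = 138/176 = 0.78409.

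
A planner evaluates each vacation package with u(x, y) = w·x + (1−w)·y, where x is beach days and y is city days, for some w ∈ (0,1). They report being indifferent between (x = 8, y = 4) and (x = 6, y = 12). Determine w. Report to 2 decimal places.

w = 0.80

u(8,4) = u(6,12) means w·8 + (1−w)·4 = w·6 + (1−w)·12.
w·(8−6) = (1−w)·(12−4), i.e. w·2 = (1−w)·8.
So w/(1−w) = 8/2 = 4.0000, giving w = 8/(2+8) = 0.80.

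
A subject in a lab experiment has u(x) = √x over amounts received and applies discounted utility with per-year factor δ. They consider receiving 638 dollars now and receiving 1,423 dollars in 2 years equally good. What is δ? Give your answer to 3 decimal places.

Equating discounted utilities: u(638) = δ^2·u(1423) ⇒ δ^2 = u(638)/u(1423).
With u(x) = √x: δ^2 = √638/√1423 = √(638/1423) = 0.66959.
Hence δ = (0.66959)^(1/2) = 0.81828.

δ ≈ 0.818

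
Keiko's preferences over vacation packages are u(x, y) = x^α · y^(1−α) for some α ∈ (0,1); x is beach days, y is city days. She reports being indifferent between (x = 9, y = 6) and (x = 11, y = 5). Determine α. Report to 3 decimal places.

α ≈ 0.476

Indifference: 9^α · 6^(1−α) = 11^α · 5^(1−α).
(9/11)^α = (5/6)^(1−α); take logs: α·ln(9/11) = (1−α)·ln(5/6), i.e. α·-0.200671 = (1−α)·-0.182322.
Thus α·(-0.382993) = -0.182322, so α = -0.182322/-0.382993 ≈ 0.476.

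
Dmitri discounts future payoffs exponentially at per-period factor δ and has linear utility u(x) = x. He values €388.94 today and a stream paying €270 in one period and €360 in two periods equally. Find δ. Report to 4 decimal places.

δ ≈ 0.7300

Equating present values: 388.94 = 270δ + 360δ².
Rearranged: 360δ² + 270δ − 388.94 = 0.
δ = (−270 + √(270² + 4·360·388.94)) / (2·360) = (−270 + √632973.60) / 720 ≈ 0.7300.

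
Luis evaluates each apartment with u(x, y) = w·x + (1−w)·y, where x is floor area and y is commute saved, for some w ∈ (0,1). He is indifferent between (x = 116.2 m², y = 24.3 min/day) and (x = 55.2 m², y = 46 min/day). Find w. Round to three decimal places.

Indifference: w·116.2 + (1−w)·24.3 = w·55.2 + (1−w)·46.
w·(116.2−55.2) = (1−w)·(46−24.3), i.e. w·61 = (1−w)·21.7.
The marginal rate of substitution is 21.7/61, so w = 21.7/(61+21.7) = 0.262.

w = 0.262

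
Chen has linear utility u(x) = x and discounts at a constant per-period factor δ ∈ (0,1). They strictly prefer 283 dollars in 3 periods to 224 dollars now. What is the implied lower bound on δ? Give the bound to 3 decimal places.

Under u(x) = x this choice says 224 < δ^3·283.
So δ^3 > 224/283 = 0.79152; taking the cube root of both positive sides preserves the inequality.
δ > 0.79152^(1/3) = 0.925.

δ > 0.925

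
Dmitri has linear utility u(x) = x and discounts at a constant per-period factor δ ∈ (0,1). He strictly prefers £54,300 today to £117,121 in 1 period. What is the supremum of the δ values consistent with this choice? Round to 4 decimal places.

Under u(x) = x this choice says 54300 > δ·117121.
So δ < 54300/117121 = 0.46362.

δ < 0.4636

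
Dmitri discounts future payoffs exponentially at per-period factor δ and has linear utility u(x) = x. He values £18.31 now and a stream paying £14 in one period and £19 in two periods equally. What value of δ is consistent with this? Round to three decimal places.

The stream is worth 14δ + 19δ² today, so 14δ + 19δ² = 18.31.
That is, 19δ² + 14δ − 18.31 = 0, a quadratic in δ.
By the quadratic formula (taking the positive root), δ = (−14 + √1587.56) / 38 ≈ 0.680.

δ ≈ 0.680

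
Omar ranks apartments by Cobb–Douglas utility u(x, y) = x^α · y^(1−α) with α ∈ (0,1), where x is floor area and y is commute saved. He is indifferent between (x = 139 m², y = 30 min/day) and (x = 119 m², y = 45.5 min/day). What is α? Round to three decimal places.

Indifference: 139^α · 30^(1−α) = 119^α · 45.5^(1−α).
Rearrange to (139/119)^α = (45.5/30)^(1−α) and take logs: α·0.155350 = (1−α)·0.416515.
Thus α·(0.571865) = 0.416515, so α = 0.416515/0.571865 ≈ 0.728.

α ≈ 0.728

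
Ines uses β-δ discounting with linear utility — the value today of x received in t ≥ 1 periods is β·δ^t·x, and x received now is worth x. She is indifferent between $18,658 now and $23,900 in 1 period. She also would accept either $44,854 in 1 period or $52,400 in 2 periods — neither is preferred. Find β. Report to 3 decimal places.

Both payoffs in the second observation are in the future, so β drops out: δ^1·44854 = δ^2·52400 ⇒ δ = 44854/52400 = 0.85599.
The first indifference: 18658 = β·δ·23900, so β = 18658/(δ·23900) = 18658/(0.85599·23900) ≈ 0.912.

β ≈ 0.912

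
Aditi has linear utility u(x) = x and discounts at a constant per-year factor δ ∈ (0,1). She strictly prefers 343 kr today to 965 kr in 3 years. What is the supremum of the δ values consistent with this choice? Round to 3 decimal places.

δ < 0.708

The preference means 343 > δ^3·965.
Hence δ^3 < 343/965 = 0.35544, and x ↦ x^(1/3) is increasing on (0,∞).
δ < 0.35544^(1/3) = 0.708.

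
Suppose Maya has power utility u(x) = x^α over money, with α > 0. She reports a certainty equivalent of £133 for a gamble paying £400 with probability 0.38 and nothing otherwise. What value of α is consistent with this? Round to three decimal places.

α ≈ 0.879

The lottery's expected utility is 0.38·u(400) + 0.62·u(0) = 0.38·400^α (since u(0) = 0 for α > 0).
Setting u(133) equal to that: 133^α = 0.38·400^α ⇒ (133/400)^α = 0.38.
Take logs: α = ln 0.38 / ln(133/400) ≈ 0.87873.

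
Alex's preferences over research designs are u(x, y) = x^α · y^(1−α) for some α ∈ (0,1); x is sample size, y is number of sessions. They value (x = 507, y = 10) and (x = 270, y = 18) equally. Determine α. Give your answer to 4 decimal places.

Set the two utilities equal: 507^α·10^(1−α) = 270^α·18^(1−α).
Rearrange to (507/270)^α = (18/10)^(1−α) and take logs: α·0.6300890 = (1−α)·0.5877867.
With A = 0.6300890 and B = 0.5877867: α·A = (1−α)·B, so α = B/(A+B) = 0.5877867/1.2178757 ≈ 0.4826.

α ≈ 0.4826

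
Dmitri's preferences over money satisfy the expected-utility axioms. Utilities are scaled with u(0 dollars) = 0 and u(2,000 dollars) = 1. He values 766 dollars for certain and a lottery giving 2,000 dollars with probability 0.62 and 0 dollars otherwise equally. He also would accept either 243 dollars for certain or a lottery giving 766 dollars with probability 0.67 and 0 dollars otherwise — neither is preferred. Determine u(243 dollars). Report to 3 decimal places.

First, u(766 dollars) = 0.62·u(2,000 dollars) + 0.38·u(0 dollars) = 0.62.
Chaining: u(243 dollars) = 0.67·0.62 + 0.33·0.00 = 0.4154.

0.415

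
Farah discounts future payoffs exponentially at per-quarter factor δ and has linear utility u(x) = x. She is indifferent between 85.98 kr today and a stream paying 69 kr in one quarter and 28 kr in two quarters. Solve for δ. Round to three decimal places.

The stream is worth 69δ + 28δ² today, so 69δ + 28δ² = 85.98.
Rearranged: 28δ² + 69δ − 85.98 = 0.
δ = (−69 + √(69² + 4·28·85.98)) / (2·28) = (−69 + √14390.76) / 56 ≈ 0.910.

δ ≈ 0.910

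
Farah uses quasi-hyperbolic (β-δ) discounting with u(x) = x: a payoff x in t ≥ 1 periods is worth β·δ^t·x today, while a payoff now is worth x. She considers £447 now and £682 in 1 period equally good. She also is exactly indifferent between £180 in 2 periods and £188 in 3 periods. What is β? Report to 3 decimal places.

The second indifference involves only future payoffs, so β cancels: β·δ^2·180 = β·δ^3·188, giving δ = 180/188 = 0.95745.
The first indifference: 447 = β·δ·682, so β = 447/(δ·682) = 447/(0.95745·682) ≈ 0.685.

β ≈ 0.685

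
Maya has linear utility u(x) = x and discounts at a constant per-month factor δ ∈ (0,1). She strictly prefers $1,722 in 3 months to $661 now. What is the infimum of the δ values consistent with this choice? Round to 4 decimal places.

δ > 0.7268

Comparing present values: 661 < δ^3·1722.
Hence δ^3 > 661/1722 = 0.38386, and x ↦ x^(1/3) is increasing on (0,∞).
δ > 0.38386^(1/3) = 0.7268.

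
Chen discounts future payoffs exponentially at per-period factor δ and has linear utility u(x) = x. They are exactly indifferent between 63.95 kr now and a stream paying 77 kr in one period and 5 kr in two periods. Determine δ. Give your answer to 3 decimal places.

Equating present values: 63.95 = 77δ + 5δ².
That is, 5δ² + 77δ − 63.95 = 0, a quadratic in δ.
δ = (−77 + √(77² + 4·5·63.95)) / (2·5) = (−77 + √7208.00) / 10 ≈ 0.790.

δ ≈ 0.790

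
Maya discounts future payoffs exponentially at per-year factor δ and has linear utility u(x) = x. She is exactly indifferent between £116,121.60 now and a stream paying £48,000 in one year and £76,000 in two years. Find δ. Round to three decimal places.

The stream is worth 48000δ + 76000δ² today, so 48000δ + 76000δ² = 116121.60.
So 76000δ² + 48000δ − 116121.60 = 0.
The positive root is δ = [−48000 + √(48000² + 4·76000·116121.60)] / (2·76000) = (−48000 + 193920.000)/152000 ≈ 0.960.

δ ≈ 0.960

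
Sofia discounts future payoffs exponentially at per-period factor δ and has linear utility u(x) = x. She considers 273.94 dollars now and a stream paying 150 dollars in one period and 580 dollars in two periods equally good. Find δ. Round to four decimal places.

Equating present values: 273.94 = 150δ + 580δ².
So 580δ² + 150δ − 273.94 = 0.
By the quadratic formula (taking the positive root), δ = (−150 + √658040.80) / 1160 ≈ 0.5700.

δ ≈ 0.5700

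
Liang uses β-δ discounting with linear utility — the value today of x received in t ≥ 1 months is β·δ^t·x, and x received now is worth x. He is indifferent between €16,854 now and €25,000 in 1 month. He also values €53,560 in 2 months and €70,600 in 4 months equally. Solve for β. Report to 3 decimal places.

Both payoffs in the second observation are in the future, so β drops out: δ^2·53560 = δ^4·70600 ⇒ δ^2 = 53560/70600 = 0.75864, so δ = 0.87100.
Now use the now-vs-future pair: 16854 = β·δ·25000 gives β = 16854/(0.87100·25000) ≈ 0.774.

β ≈ 0.774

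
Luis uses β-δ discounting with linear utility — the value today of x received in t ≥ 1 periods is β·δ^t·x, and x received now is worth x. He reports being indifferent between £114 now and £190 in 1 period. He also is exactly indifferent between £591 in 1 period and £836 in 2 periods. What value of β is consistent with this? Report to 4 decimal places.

The second indifference involves only future payoffs, so β cancels: β·δ^1·591 = β·δ^2·836, giving δ = 591/836 = 0.70694.
Now use the now-vs-future pair: 114 = β·δ·190 gives β = 114/(0.70694·190) ≈ 0.8487.

β ≈ 0.8487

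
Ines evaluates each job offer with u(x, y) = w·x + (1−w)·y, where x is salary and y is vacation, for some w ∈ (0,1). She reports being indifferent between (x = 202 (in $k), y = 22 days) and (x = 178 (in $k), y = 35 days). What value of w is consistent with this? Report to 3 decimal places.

w = 0.351

Equating utilities: w·202 + (1−w)·22 = w·178 + (1−w)·35.
Collecting terms: w·24 = (1−w)·13.
So w/(1−w) = 13/24 = 0.5417, giving w = 13/(24+13) = 0.351.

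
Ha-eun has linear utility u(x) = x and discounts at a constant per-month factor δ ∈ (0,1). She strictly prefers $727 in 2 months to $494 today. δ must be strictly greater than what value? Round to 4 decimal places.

δ > 0.8243

Comparing present values: 494 < δ^2·727.
Dividing by 727: δ^2 > 0.67950. Both sides are positive, so the square root keeps the direction.
δ > 0.67950^(1/2) = 0.8243.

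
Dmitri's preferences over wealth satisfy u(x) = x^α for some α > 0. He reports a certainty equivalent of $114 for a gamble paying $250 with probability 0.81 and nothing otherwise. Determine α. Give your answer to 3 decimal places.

EU(lottery) = 0.81·250^α + 0.19·0 = 0.81·250^α.
Setting u(114) equal to that: 114^α = 0.81·250^α ⇒ (114/250)^α = 0.81.
Taking logs: α·ln(114/250) = ln(0.81), so α = -0.210721 / -0.785262 ≈ 0.268.

α ≈ 0.268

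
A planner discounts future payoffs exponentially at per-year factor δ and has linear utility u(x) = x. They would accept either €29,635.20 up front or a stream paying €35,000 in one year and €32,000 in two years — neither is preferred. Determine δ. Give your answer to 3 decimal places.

δ ≈ 0.560

Equating present values: 29635.20 = 35000δ + 32000δ².
That is, 32000δ² + 35000δ − 29635.20 = 0, a quadratic in δ.
The positive root is δ = [−35000 + √(35000² + 4·32000·29635.20)] / (2·32000) = (−35000 + 70840.000)/64000 ≈ 0.560.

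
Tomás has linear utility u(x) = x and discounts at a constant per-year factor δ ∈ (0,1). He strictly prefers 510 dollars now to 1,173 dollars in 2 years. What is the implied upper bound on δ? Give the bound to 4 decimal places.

δ < 0.6594

Comparing present values: 510 > δ^2·1173.
Dividing by 1173: δ^2 < 0.43478. Both sides are positive, so the square root keeps the direction.
δ < (510/1173)^(1/2) ≈ 0.6594.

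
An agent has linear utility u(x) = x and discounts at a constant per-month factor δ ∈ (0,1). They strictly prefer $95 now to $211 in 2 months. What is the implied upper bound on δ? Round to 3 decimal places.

Under u(x) = x this choice says 95 > δ^2·211.
Hence δ^2 < 95/211 = 0.45024, and x ↦ x^(1/2) is increasing on (0,∞).
δ < 0.45024^(1/2) = 0.671.

δ < 0.671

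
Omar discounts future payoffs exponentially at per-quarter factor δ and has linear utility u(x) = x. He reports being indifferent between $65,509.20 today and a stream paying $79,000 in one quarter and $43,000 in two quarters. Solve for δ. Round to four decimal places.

The stream is worth 79000δ + 43000δ² today, so 79000δ + 43000δ² = 65509.20.
Rearranged: 43000δ² + 79000δ − 65509.20 = 0.
By the quadratic formula (taking the positive root), δ = (−79000 + √17508582400.00) / 86000 ≈ 0.6200.

δ ≈ 0.6200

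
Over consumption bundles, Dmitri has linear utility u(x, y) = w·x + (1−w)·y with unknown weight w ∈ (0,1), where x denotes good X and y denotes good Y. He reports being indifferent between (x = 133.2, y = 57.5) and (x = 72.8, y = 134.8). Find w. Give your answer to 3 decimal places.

Indifference: w·133.2 + (1−w)·57.5 = w·72.8 + (1−w)·134.8.
Collecting terms: w·60.4 = (1−w)·77.3.
Hence w = 77.3/(60.4+77.3) = 77.3/137.7 = 0.561.

w = 0.561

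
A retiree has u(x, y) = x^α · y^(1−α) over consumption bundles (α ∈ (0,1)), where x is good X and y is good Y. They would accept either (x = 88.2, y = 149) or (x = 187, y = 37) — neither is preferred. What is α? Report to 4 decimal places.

Set the two utilities equal: 88.2^α·149^(1−α) = 187^α·37^(1−α).
(88.2/187)^α = (37/149)^(1−α); take logs: α·ln(88.2/187) = (1−α)·ln(37/149), i.e. α·-0.7515017 = (1−α)·-1.3930284.
Thus α·(-2.1445301) = -1.3930284, so α = -1.3930284/-2.1445301 ≈ 0.6496.

α ≈ 0.6496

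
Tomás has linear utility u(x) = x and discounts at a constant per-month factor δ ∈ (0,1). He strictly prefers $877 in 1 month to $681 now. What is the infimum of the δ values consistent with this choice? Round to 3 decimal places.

Under u(x) = x this choice says 681 < δ·877.
So δ > 681/877 = 0.77651.

δ > 0.777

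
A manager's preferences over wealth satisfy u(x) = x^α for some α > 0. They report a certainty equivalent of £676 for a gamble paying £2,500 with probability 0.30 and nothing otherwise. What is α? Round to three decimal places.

The lottery's expected utility is 0.30·u(2500) + 0.70·u(0) = 0.30·2500^α (since u(0) = 0 for α > 0).
Equating: 676^α = 0.30·2500^α, i.e. 0.2704^α = 0.30.
Take logs: α = ln 0.30 / ln(676/2500) ≈ 0.92057.

α ≈ 0.921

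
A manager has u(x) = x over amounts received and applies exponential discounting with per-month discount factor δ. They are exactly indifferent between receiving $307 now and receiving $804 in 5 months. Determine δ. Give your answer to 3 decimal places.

δ ≈ 0.825

Indifference means u(307) = δ^5 · u(804), so δ^5 = u(307)/u(804).
With u(x) = x: δ^5 = 307/804 = 0.38184.
So δ = 0.38184^(1/5) ≈ 0.825.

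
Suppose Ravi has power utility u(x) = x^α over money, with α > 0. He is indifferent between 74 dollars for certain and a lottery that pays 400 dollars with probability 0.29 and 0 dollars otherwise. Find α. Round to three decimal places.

α ≈ 0.734

EU(lottery) = 0.29·400^α + 0.71·0 = 0.29·400^α.
Setting u(74) equal to that: 74^α = 0.29·400^α ⇒ (74/400)^α = 0.29.
Take logs: α = ln 0.29 / ln(74/400) ≈ 0.73360.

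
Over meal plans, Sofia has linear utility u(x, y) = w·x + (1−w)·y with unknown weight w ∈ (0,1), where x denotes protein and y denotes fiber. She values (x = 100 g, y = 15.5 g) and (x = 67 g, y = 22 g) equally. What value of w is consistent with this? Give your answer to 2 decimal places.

w = 0.16

Equating utilities: w·100 + (1−w)·15.5 = w·67 + (1−w)·22.
Collecting terms: w·33 = (1−w)·6.5.
Hence w = 6.5/(33+6.5) = 6.5/39.5 = 0.16.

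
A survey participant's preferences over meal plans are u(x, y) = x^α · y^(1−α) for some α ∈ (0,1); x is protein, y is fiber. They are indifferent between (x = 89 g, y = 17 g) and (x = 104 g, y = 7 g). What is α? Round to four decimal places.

α ≈ 0.8507

The Cobb–Douglas utilities coincide, so 89^α·17^(1−α) = 104^α·7^(1−α).
(89/104)^α = (7/17)^(1−α); take logs: α·ln(89/104) = (1−α)·ln(7/17), i.e. α·-0.1557545 = (1−α)·-0.8873032.
With A = -0.1557545 and B = -0.8873032: α·A = (1−α)·B, so α = B/(A+B) = -0.8873032/-1.0430577 ≈ 0.8507.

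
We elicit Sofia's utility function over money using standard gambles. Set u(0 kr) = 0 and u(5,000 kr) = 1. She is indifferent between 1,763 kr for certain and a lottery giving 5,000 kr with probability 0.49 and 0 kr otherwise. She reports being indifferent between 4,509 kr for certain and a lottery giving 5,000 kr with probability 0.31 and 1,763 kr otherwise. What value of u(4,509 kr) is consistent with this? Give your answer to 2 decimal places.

The first gamble pins u(1,763 kr): it must equal 0.49·1 + 0.51·0 = 0.49.
Chaining: u(4,509 kr) = 0.31·1.00 + 0.69·0.49 = 0.6481.

0.65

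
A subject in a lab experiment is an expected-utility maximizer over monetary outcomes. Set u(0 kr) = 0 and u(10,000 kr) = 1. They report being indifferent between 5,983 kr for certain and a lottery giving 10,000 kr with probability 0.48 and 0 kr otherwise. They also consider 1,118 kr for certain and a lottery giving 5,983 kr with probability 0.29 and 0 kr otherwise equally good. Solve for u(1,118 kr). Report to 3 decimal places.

The first gamble pins u(5,983 kr): it must equal 0.48·1 + 0.52·0 = 0.48.
The second indifference gives u(1,118 kr) = 0.29·u(5,983 kr) + 0.71·u(0 kr) = 0.29·0.48 + 0.71·0.00 = 0.1392.

0.139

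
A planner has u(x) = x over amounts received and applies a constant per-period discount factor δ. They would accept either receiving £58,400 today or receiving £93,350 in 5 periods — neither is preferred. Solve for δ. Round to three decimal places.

Indifference means u(58400) = δ^5 · u(93350), so δ^5 = u(58400)/u(93350).
With u(x) = x: δ^5 = 58400/93350 = 0.62560.
Hence δ = (0.62560)^(1/5) = 0.91046.

δ ≈ 0.910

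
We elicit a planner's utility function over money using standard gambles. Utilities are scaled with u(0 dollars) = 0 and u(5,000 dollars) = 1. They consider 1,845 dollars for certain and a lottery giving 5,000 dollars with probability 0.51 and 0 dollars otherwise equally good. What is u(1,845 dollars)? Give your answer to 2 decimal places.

0.51

By the standard-gamble method, u(1,845 dollars) is just the indifference probability on the best outcome: 0.51.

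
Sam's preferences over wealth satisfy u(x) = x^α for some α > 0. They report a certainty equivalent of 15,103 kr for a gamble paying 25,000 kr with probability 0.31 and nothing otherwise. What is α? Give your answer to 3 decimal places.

EU(lottery) = 0.31·25000^α + 0.69·0 = 0.31·25000^α.
Setting u(15103) equal to that: 15103^α = 0.31·25000^α ⇒ (15103/25000)^α = 0.31.
Take logs: α = ln 0.31 / ln(15103/25000) ≈ 2.32386.

α ≈ 2.324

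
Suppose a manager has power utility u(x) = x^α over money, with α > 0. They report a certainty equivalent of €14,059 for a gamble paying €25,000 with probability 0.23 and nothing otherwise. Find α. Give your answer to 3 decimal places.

The lottery's expected utility is 0.23·u(25000) + 0.77·u(0) = 0.23·25000^α (since u(0) = 0 for α > 0).
Indifference: 14059^α = 0.23·25000^α, so (14059/25000)^α = 0.23.
Take logs: α = ln 0.23 / ln(14059/25000) ≈ 2.55324.

α ≈ 2.553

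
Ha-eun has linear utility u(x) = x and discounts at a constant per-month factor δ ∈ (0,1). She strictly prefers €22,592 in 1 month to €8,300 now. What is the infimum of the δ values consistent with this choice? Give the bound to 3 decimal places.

The preference means 8300 < δ·22592.
Dividing through by 22592 gives δ > 0.36739.

δ > 0.367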